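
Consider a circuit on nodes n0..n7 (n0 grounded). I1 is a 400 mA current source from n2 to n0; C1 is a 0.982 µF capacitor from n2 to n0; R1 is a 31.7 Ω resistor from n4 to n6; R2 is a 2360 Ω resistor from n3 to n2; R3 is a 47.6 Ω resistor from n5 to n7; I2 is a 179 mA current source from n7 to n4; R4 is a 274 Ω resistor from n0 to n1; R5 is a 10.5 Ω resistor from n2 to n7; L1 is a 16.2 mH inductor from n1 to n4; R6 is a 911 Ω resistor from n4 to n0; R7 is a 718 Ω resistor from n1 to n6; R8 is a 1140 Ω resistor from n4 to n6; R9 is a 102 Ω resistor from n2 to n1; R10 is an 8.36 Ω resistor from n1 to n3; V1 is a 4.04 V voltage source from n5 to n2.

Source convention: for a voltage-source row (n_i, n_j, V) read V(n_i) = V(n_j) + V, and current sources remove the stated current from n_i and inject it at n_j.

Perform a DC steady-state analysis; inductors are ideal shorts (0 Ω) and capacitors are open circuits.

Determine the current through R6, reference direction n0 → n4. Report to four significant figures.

0.09249 A

Apply KCL at each of the 7 non-ground nodes and solve the resulting linear system.
Node n1: branches {R4, L1, R7, R9, R10} → V_1 = -84.26
Node n2: branches {I1, C1, R2, R5, R9, V1} → V_2 = -140.9
Node n3: branches {R2, R10} → V_3 = -84.46
Node n4: branches {R1, I2, L1, R6, R8} → V_4 = -84.26
Node n5: branches {R3, V1} → V_5 = -136.8
Node n6: branches {R1, R7, R8} → V_6 = -84.26
Node n7: branches {R3, I2, R5} → V_7 = -141.7
Source currents: i(L1)=-0.2715, i(V1)=-0.1019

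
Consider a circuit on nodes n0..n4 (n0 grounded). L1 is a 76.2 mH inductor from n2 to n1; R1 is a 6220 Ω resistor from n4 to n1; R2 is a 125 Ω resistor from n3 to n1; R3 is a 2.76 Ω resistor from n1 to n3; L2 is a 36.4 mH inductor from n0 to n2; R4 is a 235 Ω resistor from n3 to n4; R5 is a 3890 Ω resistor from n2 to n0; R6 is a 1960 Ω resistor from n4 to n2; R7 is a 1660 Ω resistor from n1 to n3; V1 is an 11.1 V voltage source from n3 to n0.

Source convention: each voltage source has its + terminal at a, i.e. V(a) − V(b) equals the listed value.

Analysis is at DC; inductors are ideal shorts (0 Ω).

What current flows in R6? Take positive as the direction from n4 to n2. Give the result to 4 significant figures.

0.004892 A

Apply KCL at each of the 4 non-ground nodes and solve the resulting linear system.
Node n1: branches {L1, R1, R2, R3, R7} → V_1 = 0.000
Node n2: branches {L1, L2, R5, R6} → V_2 = 0.000
Node n3: branches {R2, R3, R4, R7, V1} → V_3 = 11.10
Node n4: branches {R1, R4, R6} → V_4 = 9.588
Source currents: i(L1)=-4.119, i(L2)=-4.124, i(V1)=-4.124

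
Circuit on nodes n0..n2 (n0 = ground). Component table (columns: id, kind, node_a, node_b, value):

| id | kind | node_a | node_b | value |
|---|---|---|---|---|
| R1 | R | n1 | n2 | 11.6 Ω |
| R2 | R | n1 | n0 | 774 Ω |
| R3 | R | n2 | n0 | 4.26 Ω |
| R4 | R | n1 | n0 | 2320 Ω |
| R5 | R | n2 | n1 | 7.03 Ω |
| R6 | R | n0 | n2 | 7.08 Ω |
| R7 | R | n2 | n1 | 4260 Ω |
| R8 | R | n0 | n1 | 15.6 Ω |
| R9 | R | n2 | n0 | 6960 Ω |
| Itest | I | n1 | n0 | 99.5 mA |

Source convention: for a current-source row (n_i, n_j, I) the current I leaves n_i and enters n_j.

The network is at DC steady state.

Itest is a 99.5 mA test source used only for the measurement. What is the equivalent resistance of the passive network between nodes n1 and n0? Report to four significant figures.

R_eq = 4.807 Ω

MNA unknowns: 2 node voltages V₁..V_2
R1: Y=0.08621 on G[1,2]
R2: Y=0.001292 on G[1,0]
R3: Y=0.2347 on G[2,0]
R4: Y=0.0004310 on G[1,0]
R5: Y=0.1422 on G[2,1]
R6: Y=0.1412 on G[0,2]
R7: Y=0.0002347 on G[2,1]
R8: Y=0.06410 on G[0,1]
R9: Y=0.0001437 on G[2,0]
Itest: z[1]−=0.0995, z[0]+=0.0995
solve → V1=-0.4783, V2=-0.1808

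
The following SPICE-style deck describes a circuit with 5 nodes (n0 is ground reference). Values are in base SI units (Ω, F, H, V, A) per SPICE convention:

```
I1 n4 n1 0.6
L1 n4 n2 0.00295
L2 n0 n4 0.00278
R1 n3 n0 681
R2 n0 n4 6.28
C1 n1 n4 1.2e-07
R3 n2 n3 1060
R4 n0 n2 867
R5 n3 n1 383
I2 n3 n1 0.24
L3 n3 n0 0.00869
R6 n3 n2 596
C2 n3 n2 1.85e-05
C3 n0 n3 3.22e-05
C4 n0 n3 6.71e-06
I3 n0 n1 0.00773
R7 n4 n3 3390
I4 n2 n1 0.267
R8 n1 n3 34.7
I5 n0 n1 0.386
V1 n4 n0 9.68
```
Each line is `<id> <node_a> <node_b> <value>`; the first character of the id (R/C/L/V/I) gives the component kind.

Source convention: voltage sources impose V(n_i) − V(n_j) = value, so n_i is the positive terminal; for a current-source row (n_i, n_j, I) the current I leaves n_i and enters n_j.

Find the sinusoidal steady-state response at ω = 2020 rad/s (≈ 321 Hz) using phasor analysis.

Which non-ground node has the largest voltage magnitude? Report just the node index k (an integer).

1

Apply KCL at each of the 4 non-ground nodes and solve the resulting linear system.
Node n1: branches {I1, C1, R5, I2, I3, I4, R8, I5} → V_1 = 55.70-19.48j
Node n2: branches {L1, R3, R4, R6, C2, I4} → V_2 = 10.61+3.287j
Node n3: branches {R1, R3, R5, I2, L3, R6, C2, C3, C4, R7, R8} → V_3 = 8.100-19.12j
Node n4: branches {I1, L1, L2, R2, C1, R7, V1} → V_4 = 9.680+0.000j
Source currents: i(V1)=-1.585+1.573j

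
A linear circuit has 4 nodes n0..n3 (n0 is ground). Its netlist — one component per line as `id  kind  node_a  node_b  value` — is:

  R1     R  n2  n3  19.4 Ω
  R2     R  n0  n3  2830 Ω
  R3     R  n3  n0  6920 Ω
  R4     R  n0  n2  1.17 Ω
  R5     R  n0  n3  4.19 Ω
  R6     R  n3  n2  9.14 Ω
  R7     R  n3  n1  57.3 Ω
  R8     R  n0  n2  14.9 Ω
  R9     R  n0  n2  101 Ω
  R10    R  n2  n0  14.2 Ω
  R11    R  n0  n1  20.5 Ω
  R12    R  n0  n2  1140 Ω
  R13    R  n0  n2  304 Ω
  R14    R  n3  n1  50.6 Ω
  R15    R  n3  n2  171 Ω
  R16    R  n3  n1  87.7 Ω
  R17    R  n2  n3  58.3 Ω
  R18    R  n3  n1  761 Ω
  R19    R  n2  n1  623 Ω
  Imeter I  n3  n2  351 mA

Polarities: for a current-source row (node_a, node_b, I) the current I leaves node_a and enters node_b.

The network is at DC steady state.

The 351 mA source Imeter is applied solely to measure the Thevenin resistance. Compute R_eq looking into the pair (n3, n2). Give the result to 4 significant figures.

Apply KCL at each of the 3 non-ground nodes and solve the resulting linear system.
Node n1: branches {R7, R11, R14, R16, R18, R19} → V_1 = -0.3489
Node n2: branches {R1, R4, R6, R8, R9, R10, R12, R13, R15, R17, R19, Imeter} → V_2 = 0.1849
Node n3: branches {R1, R2, R3, R5, R6, R7, R14, R15, R16, R17, R18, Imeter} → V_3 = -0.7069

R_eq = 2.541 Ω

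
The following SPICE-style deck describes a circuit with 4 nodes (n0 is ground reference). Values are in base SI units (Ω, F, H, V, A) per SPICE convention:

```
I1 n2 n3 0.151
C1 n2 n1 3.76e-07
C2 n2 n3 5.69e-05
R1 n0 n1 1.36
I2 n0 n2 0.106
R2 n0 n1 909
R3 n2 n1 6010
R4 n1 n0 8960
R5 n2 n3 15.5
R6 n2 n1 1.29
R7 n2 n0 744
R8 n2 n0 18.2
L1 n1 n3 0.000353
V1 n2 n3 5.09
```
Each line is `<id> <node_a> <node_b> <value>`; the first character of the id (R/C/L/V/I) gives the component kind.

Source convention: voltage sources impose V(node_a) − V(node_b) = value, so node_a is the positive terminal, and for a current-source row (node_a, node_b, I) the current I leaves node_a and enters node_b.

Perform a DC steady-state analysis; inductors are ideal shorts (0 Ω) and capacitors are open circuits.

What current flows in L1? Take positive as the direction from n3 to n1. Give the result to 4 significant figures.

-4.114 A

Apply KCL at each of the 3 non-ground nodes and solve the resulting linear system.
Node n1: branches {C1, R1, R2, R3, R4, R6, L1} → V_1 = -0.2277
Node n2: branches {I1, C1, C2, I2, R3, R5, R6, R7, R8, V1} → V_2 = 4.862
Node n3: branches {I1, C2, R5, L1, V1} → V_3 = -0.2277
Source currents: i(L1)=4.114, i(V1)=-4.594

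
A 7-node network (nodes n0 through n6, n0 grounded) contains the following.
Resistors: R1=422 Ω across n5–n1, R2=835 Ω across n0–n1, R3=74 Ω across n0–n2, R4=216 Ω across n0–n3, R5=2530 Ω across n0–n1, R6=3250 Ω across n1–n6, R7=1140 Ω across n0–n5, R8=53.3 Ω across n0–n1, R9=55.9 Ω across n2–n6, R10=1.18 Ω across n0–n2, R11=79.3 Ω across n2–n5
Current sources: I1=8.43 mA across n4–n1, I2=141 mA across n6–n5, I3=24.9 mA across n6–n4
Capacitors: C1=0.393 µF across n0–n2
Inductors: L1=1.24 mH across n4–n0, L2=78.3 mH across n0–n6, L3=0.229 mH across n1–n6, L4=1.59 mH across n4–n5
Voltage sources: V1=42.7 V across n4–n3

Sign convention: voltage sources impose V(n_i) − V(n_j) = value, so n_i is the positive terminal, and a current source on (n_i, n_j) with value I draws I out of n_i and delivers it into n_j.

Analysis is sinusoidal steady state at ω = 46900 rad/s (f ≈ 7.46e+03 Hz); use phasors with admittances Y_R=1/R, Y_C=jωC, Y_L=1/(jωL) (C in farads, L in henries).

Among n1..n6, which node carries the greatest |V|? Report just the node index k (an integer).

MNA unknowns: 6 node voltages V₁..V_6 plus 1 source current (V1)
R1: Y=0.002370+0.000j on G[5,1]
R2: Y=0.001198+0.000j on G[0,1]
I1: z[4]−=0.00843, z[1]+=0.00843
R3: Y=0.01351+0.000j on G[0,2]
R4: Y=0.004630+0.000j on G[0,3]
R5: Y=0.0003953+0.000j on G[0,1]
C1: Y=0.000+0.01843j on G[0,2]
L1: Y=0.000-0.01720j on G[4,0]
L2: Y=0.000-0.0002723j on G[0,6]
L3: Y=0.000-0.09311j on G[1,6]
R6: Y=0.0003077+0.000j on G[1,6]
I2: z[6]−=0.141, z[5]+=0.141
R7: Y=0.0008772+0.000j on G[0,5]
R8: Y=0.01876+0.000j on G[0,1]
L4: Y=0.000-0.01341j on G[4,5]
R9: Y=0.01789+0.000j on G[2,6]
I3: z[6]−=0.0249, z[4]+=0.0249
R10: Y=0.8475+0.000j on G[0,2]
R11: Y=0.01261+0.000j on G[2,5]
V1: row V4−V3=42.7, i_V1 at 4,3
solve → V1=-3.129+0.7740j, V2=0.09879+0.05514j, V3=-36.46+8.056j, V4=6.236+8.056j, V5=11.45+4.570j, V6=-3.206-0.3715j
aux → i_V1=-0.1688+0.03730j

3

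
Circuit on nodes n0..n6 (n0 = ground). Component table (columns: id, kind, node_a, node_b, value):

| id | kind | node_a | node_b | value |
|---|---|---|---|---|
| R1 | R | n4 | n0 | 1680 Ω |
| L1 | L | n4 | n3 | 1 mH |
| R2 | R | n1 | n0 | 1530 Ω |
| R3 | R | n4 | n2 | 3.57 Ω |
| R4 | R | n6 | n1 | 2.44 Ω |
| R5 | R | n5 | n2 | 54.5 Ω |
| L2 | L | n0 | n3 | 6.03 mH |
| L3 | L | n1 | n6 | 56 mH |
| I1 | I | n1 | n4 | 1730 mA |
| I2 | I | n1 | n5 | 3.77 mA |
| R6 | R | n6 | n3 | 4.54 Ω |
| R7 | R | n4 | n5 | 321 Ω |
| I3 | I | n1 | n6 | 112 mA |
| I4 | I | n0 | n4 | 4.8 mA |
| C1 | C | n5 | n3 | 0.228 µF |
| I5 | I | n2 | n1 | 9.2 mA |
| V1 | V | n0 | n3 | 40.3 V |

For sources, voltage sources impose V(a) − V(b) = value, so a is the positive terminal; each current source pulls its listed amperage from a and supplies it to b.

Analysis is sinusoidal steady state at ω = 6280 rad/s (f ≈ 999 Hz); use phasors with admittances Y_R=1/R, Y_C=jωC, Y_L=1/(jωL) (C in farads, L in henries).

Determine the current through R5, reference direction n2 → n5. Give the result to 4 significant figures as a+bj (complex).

-0.01667+0.001195j A

Element admittances at ω=6280 rad/s:
  Y(R1) = 0.0005952+0.000j S between n4,n0
  Y(L1) = 0.000-0.1592j S between n4,n3
  Y(R2) = 0.0006536+0.000j S between n1,n0
  Y(R3) = 0.2801+0.000j S between n4,n2
  Y(R4) = 0.4098+0.000j S between n6,n1
  Y(R5) = 0.01835+0.000j S between n5,n2
  Y(L2) = 0.000-0.02641j S between n0,n3
  Y(L3) = 0.000-0.002843j S between n1,n6
  I1: injects 1.73 A into n4 (from n1)
  I2: injects 0.00377 A into n5 (from n1)
  Y(R6) = 0.2203+0.000j S between n6,n3
  Y(R7) = 0.003115+0.000j S between n4,n5
  I3: injects 0.112 A into n6 (from n1)
  I4: injects 0.0048 A into n4 (from n0)
  Y(C1) = 0.000+0.001432j S between n5,n3
  I5: injects 0.0092 A into n1 (from n2)
  V1: constraint V(n0)−V(n3) = 40.3
Assemble and solve the 7×7 MNA system:
  V(n1)=-52.37-0.03037j  V(n2)=-40.22+11.11j  V(n3)=-40.30+0.000j  V(n4)=-40.25+11.11j  V(n5)=-39.31+11.04j  V(n6)=-47.97+9.012e-05j
  i(V1)=-0.06299+1.071j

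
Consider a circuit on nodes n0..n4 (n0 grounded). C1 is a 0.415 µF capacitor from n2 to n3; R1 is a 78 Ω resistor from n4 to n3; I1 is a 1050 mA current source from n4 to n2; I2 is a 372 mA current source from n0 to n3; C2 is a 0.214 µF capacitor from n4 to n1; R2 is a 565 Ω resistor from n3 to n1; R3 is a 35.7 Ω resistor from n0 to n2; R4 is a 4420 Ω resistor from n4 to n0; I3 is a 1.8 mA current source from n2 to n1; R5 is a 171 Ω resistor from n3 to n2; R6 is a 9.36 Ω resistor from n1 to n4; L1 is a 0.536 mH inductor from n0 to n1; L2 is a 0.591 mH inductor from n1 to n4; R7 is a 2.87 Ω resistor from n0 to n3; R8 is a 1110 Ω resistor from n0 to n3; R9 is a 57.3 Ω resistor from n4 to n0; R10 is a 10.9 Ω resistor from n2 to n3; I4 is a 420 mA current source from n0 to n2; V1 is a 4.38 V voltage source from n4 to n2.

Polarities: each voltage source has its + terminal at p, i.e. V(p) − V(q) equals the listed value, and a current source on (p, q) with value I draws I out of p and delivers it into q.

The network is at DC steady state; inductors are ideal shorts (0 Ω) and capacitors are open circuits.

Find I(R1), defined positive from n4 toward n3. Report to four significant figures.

0.001540 A

Apply KCL at each of the 4 non-ground nodes and solve the resulting linear system.
Node n1: branches {C2, R2, I3, R6, L1, L2} → V_1 = 0.000
Node n2: branches {C1, I1, R3, I3, R5, R10, I4, V1} → V_2 = -4.380
Node n3: branches {C1, R1, I2, R2, R5, R7, R8, R10} → V_3 = -0.1201
Node n4: branches {R1, I1, C2, R4, R6, L2, R9, V1} → V_4 = 0.000
Source currents: i(L1)=-0.9567, i(L2)=-0.9551, i(V1)=-2.007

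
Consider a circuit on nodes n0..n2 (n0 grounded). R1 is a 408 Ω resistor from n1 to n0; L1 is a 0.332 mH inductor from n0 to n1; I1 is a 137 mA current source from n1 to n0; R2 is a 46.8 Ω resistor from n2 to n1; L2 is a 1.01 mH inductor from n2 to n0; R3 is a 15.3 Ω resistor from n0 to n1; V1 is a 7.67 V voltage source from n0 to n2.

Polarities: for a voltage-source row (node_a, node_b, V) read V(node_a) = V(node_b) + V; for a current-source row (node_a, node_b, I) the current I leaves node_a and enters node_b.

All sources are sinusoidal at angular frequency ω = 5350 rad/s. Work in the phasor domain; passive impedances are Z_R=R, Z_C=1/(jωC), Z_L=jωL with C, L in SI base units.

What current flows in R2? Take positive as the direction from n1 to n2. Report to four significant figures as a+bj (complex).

Apply KCL at each of the 2 non-ground nodes and solve the resulting linear system.
Node n1: branches {R1, L1, I1, R2, R3} → V_1 = -0.08258-0.5214j
Node n2: branches {R2, L2, V1} → V_2 = -7.670+0.000j
Source currents: i(V1)=-0.1621+1.431j

0.1621-0.01114j A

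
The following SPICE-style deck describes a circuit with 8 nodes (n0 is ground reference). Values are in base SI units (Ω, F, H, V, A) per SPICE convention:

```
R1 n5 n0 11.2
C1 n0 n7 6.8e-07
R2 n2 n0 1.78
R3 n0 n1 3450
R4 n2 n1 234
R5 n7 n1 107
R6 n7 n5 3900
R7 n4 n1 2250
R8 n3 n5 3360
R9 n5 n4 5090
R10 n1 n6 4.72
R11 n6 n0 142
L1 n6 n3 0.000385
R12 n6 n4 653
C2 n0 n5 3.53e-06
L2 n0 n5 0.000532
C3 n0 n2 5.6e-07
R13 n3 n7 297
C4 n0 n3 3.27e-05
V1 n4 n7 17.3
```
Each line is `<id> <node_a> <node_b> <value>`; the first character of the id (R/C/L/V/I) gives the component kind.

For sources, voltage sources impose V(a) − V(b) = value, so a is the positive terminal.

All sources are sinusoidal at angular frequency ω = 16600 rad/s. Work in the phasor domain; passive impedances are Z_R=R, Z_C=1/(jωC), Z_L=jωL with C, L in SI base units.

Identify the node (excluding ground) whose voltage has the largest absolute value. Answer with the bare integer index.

4

MNA unknowns: 7 node voltages V₁..V_7 plus 1 source current (V1)
R1: Y=0.08929+0.000j on G[5,0]
C1: Y=0.000+0.01129j on G[0,7]
R2: Y=0.5618+0.000j on G[2,0]
R3: Y=0.0002899+0.000j on G[0,1]
R4: Y=0.004274+0.000j on G[2,1]
R5: Y=0.009346+0.000j on G[7,1]
R6: Y=0.0002564+0.000j on G[7,5]
R7: Y=0.0004444+0.000j on G[4,1]
R8: Y=0.0002976+0.000j on G[3,5]
R9: Y=0.0001965+0.000j on G[5,4]
R10: Y=0.2119+0.000j on G[1,6]
R11: Y=0.007042+0.000j on G[6,0]
L1: Y=0.000-0.1565j on G[6,3]
R12: Y=0.001531+0.000j on G[6,4]
C2: Y=0.000+0.05860j on G[0,5]
L2: Y=0.000-0.1132j on G[0,5]
C3: Y=0.000+0.009296j on G[0,2]
R13: Y=0.003367+0.000j on G[3,7]
C4: Y=0.000+0.5428j on G[0,3]
V1: row V4−V7=17.3, i_V1 at 4,7
solve → V1=-0.07637+0.1402j, V2=-0.0005590+0.001068j, V3=0.02948-0.02276j, V4=15.72+1.273j, V5=0.01905+0.01789j, V6=-0.04482+0.09084j, V7=-1.580+1.273j
aux → i_V1=-0.03425-0.002560j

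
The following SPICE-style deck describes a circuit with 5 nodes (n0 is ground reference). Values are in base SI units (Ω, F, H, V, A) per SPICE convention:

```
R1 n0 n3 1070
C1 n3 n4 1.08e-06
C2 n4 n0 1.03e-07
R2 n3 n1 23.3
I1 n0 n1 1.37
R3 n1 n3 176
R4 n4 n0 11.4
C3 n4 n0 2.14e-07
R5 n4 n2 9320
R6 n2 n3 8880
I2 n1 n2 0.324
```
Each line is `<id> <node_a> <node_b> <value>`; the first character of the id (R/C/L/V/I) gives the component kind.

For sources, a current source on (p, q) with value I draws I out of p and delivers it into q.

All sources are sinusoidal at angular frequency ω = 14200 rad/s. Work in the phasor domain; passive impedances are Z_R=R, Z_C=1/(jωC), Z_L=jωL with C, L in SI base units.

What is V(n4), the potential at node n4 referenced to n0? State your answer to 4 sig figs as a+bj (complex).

Element admittances at ω=14200 rad/s:
  Y(R1) = 0.0009346+0.000j S between n0,n3
  Y(C1) = 0.000+0.01534j S between n3,n4
  Y(C2) = 0.000+0.001463j S between n4,n0
  Y(R2) = 0.04292+0.000j S between n3,n1
  I1: injects 1.37 A into n1 (from n0)
  Y(R3) = 0.005682+0.000j S between n1,n3
  Y(R4) = 0.08772+0.000j S between n4,n0
  Y(C3) = 0.000+0.003039j S between n4,n0
  Y(R5) = 0.0001073+0.000j S between n4,n2
  Y(R6) = 0.0001126+0.000j S between n2,n3
  I2: injects 0.324 A into n2 (from n1)
Assemble and solve the 4×4 MNA system:
  V(n1)=41.94-77.72j  V(n2)=1491-39.78j  V(n3)=20.42-77.72j  V(n4)=15.40+0.03770j

15.40+0.03770j V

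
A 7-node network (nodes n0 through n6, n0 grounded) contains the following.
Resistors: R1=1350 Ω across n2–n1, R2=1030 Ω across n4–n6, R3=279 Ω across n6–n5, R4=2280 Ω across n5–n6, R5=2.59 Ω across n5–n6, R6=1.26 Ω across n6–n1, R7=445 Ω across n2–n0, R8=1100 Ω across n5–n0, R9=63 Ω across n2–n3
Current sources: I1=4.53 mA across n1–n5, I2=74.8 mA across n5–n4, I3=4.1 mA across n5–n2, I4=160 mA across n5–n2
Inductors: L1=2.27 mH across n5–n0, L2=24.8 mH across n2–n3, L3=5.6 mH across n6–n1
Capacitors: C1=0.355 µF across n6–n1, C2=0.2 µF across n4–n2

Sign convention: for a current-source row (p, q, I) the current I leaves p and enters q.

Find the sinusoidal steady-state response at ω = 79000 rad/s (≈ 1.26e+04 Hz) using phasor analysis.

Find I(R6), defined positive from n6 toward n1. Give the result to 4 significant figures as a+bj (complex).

-0.04349-0.007945j A

Element admittances at ω=79000 rad/s:
  Y(R1) = 0.0007407+0.000j S between n2,n1
  I1: injects 0.00453 A into n5 (from n1)
  Y(R2) = 0.0009709+0.000j S between n4,n6
  Y(R3) = 0.003584+0.000j S between n6,n5
  Y(L1) = 0.000-0.005576j S between n5,n0
  Y(R4) = 0.0004386+0.000j S between n5,n6
  Y(L2) = 0.000-0.0005104j S between n2,n3
  I2: injects 0.0748 A into n4 (from n5)
  Y(R5) = 0.3861+0.000j S between n5,n6
  Y(C1) = 0.000+0.02805j S between n6,n1
  Y(R6) = 0.7937+0.000j S between n6,n1
  Y(C2) = 0.000+0.01580j S between n4,n2
  Y(R7) = 0.002247+0.000j S between n2,n0
  Y(L3) = 0.000-0.002260j S between n6,n1
  I3: injects 0.0041 A into n2 (from n5)
  Y(R8) = 0.0009091+0.000j S between n5,n0
  Y(R9) = 0.01587+0.000j S between n2,n3
  I4: injects 0.16 A into n2 (from n5)
Assemble and solve the 6×6 MNA system:
  V(n1)=-6.996-21.91j  V(n2)=57.49-9.276j  V(n3)=57.49-9.276j  V(n4)=56.76-10.09j  V(n5)=-7.320-21.97j  V(n6)=-7.051-21.92j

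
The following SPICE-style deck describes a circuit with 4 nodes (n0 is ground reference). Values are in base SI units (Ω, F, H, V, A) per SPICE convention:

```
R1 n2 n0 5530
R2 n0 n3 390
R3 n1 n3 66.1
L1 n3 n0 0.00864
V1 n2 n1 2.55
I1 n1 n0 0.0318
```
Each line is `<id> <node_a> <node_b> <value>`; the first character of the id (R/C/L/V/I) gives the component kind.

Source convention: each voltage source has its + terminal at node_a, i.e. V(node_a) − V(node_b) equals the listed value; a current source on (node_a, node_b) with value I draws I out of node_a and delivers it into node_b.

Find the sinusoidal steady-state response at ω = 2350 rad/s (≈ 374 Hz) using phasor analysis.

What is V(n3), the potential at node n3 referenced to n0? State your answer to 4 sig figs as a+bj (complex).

-0.03594-0.6453j V

MNA unknowns: 3 node voltages V₁..V_3 plus 1 source current (V1)
R1: Y=0.0001808+0.000j on G[2,0]
R2: Y=0.002564+0.000j on G[0,3]
R3: Y=0.01513+0.000j on G[1,3]
L1: Y=0.000-0.04925j on G[3,0]
V1: row V2−V1=2.55, i_V1 at 2,1
I1: z[1]−=0.0318, z[0]+=0.0318
solve → V1=-2.143-0.6377j, V2=0.4072-0.6377j, V3=-0.03594-0.6453j
aux → i_V1=-7.364e-05+0.0001153j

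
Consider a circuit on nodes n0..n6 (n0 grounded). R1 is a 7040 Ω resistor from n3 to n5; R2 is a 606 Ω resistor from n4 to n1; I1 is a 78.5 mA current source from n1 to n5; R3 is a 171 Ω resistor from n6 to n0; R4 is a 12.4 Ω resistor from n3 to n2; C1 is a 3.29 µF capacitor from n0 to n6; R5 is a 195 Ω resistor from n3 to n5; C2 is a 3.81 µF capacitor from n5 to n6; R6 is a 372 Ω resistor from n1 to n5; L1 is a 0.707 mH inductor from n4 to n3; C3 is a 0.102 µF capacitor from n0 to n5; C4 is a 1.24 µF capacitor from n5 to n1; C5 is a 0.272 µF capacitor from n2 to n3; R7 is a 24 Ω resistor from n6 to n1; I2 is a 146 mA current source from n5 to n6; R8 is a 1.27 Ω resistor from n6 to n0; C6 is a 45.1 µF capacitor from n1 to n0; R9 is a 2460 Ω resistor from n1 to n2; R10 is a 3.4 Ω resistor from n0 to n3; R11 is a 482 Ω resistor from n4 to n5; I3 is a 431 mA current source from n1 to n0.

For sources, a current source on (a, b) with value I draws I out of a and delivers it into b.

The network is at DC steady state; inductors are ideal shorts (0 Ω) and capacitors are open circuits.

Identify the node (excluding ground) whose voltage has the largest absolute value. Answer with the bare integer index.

MNA unknowns: 6 node voltages V₁..V_6 plus 1 source current (L1)
R1: Y=0.0001420 on G[3,5]
R2: Y=0.001650 on G[4,1]
I1: z[1]−=0.0785, z[5]+=0.0785
R3: Y=0.005848 on G[6,0]
R4: Y=0.08065 on G[3,2]
C1: Y=0.000 on G[0,6]
R5: Y=0.005128 on G[3,5]
C2: Y=0.000 on G[5,6]
R6: Y=0.002688 on G[1,5]
L1: row V4−V3=0, i_L1 at 4,3
C3: Y=0.000 on G[0,5]
C4: Y=0.000 on G[5,1]
C5: Y=0.000 on G[2,3]
R7: Y=0.04167 on G[6,1]
I2: z[5]−=0.146, z[6]+=0.146
R8: Y=0.7874 on G[6,0]
C6: Y=0.000 on G[1,0]
R9: Y=0.0004065 on G[1,2]
R10: Y=0.2941 on G[0,3]
R11: Y=0.002075 on G[4,5]
I3: z[1]−=0.431, z[0]+=0.431
solve → V1=-11.96, V2=-0.3855, V3=-0.3271, V4=-0.3271, V5=-10.17, V6=-0.4220
aux → i_L1=-0.03962

1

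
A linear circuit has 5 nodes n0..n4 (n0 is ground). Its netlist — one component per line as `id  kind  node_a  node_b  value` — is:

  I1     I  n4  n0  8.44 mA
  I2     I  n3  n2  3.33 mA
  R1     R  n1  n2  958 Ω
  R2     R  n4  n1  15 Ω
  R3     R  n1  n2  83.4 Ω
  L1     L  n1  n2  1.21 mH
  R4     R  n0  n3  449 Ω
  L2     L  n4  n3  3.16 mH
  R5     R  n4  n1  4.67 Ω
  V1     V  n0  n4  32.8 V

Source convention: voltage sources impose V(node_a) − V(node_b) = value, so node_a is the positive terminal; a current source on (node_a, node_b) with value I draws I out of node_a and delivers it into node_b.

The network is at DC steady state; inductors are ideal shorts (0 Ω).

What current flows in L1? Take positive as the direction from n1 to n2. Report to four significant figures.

-0.003330 A

MNA unknowns: 4 node voltages V₁..V_4 plus 3 source currents (L1, L2, V1)
I1: z[4]−=0.00844, z[0]+=0.00844
I2: z[3]−=0.00333, z[2]+=0.00333
R1: Y=0.001044 on G[1,2]
R2: Y=0.06667 on G[4,1]
R3: Y=0.01199 on G[1,2]
L1: row V1−V2=0, i_L1 at 1,2
R4: Y=0.002227 on G[0,3]
L2: row V4−V3=0, i_L2 at 4,3
R5: Y=0.2141 on G[4,1]
V1: row V0−V4=32.8, i_V1 at 0,4
solve → V1=-32.79, V2=-32.79, V3=-32.80, V4=-32.80
aux → i_L1=-0.003330, i_L2=-0.06972, i_V1=-0.06461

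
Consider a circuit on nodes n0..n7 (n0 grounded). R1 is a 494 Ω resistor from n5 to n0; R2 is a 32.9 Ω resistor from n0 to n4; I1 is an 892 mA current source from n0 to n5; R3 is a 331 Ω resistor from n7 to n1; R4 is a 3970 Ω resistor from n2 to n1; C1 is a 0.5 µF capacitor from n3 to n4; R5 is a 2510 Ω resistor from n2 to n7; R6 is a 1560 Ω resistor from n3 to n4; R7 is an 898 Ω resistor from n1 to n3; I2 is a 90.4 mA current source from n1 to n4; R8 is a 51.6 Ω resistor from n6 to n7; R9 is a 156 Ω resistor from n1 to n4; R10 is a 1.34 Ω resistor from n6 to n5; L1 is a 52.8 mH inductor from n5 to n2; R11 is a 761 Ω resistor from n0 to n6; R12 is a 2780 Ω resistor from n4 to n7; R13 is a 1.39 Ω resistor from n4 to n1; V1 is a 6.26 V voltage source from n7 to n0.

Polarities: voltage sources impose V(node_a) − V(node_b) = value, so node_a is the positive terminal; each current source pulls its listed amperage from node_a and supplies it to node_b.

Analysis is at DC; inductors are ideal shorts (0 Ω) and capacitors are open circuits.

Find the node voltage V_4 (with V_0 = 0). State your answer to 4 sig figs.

Apply KCL at each of the 7 non-ground nodes and solve the resulting linear system.
Node n1: branches {R3, R4, R7, I2, R9, R13} → V_1 = 0.8720
Node n2: branches {R4, R5, L1} → V_2 = 44.40
Node n3: branches {C1, R6, R7} → V_3 = 0.9038
Node n4: branches {R2, C1, R6, I2, R9, R12, R13} → V_4 = 0.9590
Node n5: branches {R1, I1, R10, L1} → V_5 = 44.40
Node n6: branches {R8, R10, R11} → V_6 = 43.36
Node n7: branches {R3, R5, R8, R12, V1} → V_7 = 6.260
Source currents: i(L1)=0.02616, i(V1)=0.7160

0.9590 V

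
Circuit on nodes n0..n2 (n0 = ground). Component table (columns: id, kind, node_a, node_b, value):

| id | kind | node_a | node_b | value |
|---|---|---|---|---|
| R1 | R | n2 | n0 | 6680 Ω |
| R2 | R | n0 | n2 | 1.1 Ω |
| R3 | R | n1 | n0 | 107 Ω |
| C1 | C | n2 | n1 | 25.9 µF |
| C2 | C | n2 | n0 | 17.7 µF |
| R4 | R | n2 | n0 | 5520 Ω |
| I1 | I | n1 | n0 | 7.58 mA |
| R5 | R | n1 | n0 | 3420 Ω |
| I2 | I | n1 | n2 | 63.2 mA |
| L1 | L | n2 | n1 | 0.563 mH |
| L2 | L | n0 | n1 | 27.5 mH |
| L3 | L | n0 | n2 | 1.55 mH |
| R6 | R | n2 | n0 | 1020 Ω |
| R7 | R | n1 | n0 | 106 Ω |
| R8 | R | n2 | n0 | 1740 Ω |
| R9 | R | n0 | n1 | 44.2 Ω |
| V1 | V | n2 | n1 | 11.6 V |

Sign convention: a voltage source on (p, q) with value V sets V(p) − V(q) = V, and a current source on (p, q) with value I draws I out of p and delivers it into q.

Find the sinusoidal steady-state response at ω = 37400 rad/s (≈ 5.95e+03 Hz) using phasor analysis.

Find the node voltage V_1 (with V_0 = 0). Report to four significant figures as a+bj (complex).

-11.26-0.2400j V

MNA unknowns: 2 node voltages V₁..V_2 plus 1 source current (V1)
R1: Y=0.0001497+0.000j on G[2,0]
R2: Y=0.9091+0.000j on G[0,2]
R3: Y=0.009346+0.000j on G[1,0]
C1: Y=0.000+0.9687j on G[2,1]
C2: Y=0.000+0.6620j on G[2,0]
R4: Y=0.0001812+0.000j on G[2,0]
I1: z[1]−=0.00758, z[0]+=0.00758
R5: Y=0.0002924+0.000j on G[1,0]
I2: z[1]−=0.0632, z[2]+=0.0632
L1: Y=0.000-0.04749j on G[2,1]
L2: Y=0.000-0.0009723j on G[0,1]
L3: Y=0.000-0.01725j on G[0,2]
R6: Y=0.0009804+0.000j on G[2,0]
R7: Y=0.009434+0.000j on G[1,0]
R8: Y=0.0005747+0.000j on G[2,0]
R9: Y=0.02262+0.000j on G[0,1]
V1: row V2−V1=11.6, i_V1 at 2,1
solve → V1=-11.26-0.2400j, V2=0.3376-0.2400j
aux → i_V1=-0.3991-10.68j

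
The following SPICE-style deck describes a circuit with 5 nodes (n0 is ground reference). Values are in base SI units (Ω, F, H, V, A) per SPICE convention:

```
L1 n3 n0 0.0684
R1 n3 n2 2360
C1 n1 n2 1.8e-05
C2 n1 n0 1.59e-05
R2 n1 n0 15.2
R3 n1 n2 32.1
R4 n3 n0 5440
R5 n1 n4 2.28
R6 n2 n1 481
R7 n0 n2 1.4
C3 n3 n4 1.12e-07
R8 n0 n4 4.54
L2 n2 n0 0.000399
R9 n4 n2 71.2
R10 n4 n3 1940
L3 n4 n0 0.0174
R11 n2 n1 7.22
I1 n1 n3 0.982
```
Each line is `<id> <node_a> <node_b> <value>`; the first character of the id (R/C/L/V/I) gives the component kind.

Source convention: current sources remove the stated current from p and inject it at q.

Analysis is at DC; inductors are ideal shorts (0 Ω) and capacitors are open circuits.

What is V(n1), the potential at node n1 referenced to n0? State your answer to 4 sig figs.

MNA unknowns: 4 node voltages V₁..V_4 plus 3 source currents (L1, L2, L3)
L1: row V3−V0=0, i_L1 at 3,0
R1: Y=0.0004237 on G[3,2]
C1: Y=0.000 on G[1,2]
C2: Y=0.000 on G[1,0]
R2: Y=0.06579 on G[1,0]
R3: Y=0.03115 on G[1,2]
R4: Y=0.0001838 on G[3,0]
R5: Y=0.4386 on G[1,4]
R6: Y=0.002079 on G[2,1]
R7: Y=0.7143 on G[0,2]
C3: Y=0.000 on G[3,4]
R8: Y=0.2203 on G[0,4]
L2: row V2−V0=0, i_L2 at 2,0
R9: Y=0.01404 on G[4,2]
R10: Y=0.0005155 on G[4,3]
L3: row V4−V0=0, i_L3 at 4,0
R11: Y=0.1385 on G[2,1]
I1: z[1]−=0.982, z[3]+=0.982
solve → V1=-1.452, V2=0.000, V3=0.000, V4=0.000
aux → i_L1=0.9820, i_L2=-0.2494, i_L3=-0.6370

-1.452 V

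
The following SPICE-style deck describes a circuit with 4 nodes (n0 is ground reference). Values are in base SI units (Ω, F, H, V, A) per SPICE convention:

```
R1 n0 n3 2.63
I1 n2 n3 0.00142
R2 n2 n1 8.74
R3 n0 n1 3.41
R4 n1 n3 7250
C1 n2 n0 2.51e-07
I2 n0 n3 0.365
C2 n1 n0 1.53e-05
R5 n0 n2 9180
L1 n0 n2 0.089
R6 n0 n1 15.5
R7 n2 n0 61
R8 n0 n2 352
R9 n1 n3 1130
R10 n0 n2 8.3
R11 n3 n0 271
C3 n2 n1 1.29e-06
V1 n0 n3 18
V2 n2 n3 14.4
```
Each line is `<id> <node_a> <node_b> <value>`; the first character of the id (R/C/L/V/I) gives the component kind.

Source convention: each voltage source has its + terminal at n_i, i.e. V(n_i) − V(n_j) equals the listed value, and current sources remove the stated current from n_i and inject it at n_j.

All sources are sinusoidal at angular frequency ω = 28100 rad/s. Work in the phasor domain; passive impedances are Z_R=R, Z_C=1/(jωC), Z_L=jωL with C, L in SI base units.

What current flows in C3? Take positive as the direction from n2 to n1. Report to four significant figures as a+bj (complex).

0.01141-0.1088j A

Apply KCL at each of the 3 non-ground nodes and solve the resulting linear system.
Node n1: branches {R2, R3, R4, C2, R6, R9, C3} → V_1 = -0.5993+0.3147j
Node n2: branches {I1, R2, C1, R5, L1, R7, R8, R10, C3, V2} → V_2 = -3.600+0.000j
Node n3: branches {R1, I1, R4, I2, R9, R11, V1, V2} → V_3 = -18.00+0.000j
Source currents: i(V1)=-8.129-0.1690j, i(V2)=0.8339+0.1687j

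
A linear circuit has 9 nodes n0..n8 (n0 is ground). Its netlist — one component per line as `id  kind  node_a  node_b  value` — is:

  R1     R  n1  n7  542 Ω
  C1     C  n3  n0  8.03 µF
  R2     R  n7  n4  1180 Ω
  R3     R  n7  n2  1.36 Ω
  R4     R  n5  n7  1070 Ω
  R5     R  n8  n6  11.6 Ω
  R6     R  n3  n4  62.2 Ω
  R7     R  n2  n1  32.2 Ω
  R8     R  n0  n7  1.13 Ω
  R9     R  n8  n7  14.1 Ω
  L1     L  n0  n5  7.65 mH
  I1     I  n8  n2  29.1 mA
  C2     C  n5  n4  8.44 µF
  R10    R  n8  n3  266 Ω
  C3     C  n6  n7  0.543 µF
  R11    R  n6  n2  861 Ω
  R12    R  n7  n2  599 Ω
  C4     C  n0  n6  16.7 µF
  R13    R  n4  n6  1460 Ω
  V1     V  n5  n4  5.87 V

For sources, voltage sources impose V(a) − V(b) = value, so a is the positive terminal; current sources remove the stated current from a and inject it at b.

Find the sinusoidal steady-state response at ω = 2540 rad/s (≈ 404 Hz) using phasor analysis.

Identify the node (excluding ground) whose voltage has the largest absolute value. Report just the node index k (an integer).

4

MNA unknowns: 8 node voltages V₁..V_8 plus 1 source current (V1)
R1: Y=0.001845+0.000j on G[1,7]
C1: Y=0.000+0.02040j on G[3,0]
R2: Y=0.0008475+0.000j on G[7,4]
R3: Y=0.7353+0.000j on G[7,2]
R4: Y=0.0009346+0.000j on G[5,7]
R5: Y=0.08621+0.000j on G[8,6]
R6: Y=0.01608+0.000j on G[3,4]
R7: Y=0.03106+0.000j on G[2,1]
R8: Y=0.8850+0.000j on G[0,7]
R9: Y=0.07092+0.000j on G[8,7]
L1: Y=0.000-0.05146j on G[0,5]
I1: z[8]−=0.0291, z[2]+=0.0291
C2: Y=0.000+0.02144j on G[5,4]
R10: Y=0.003759+0.000j on G[8,3]
C3: Y=0.000+0.001379j on G[6,7]
R11: Y=0.001161+0.000j on G[6,2]
R12: Y=0.001669+0.000j on G[7,2]
C4: Y=0.000+0.04242j on G[0,6]
R13: Y=0.0006849+0.000j on G[4,6]
V1: row V5−V4=5.87, i_V1 at 5,4
solve → V1=0.03729+0.02515j, V2=0.03948+0.02518j, V3=-1.845+3.241j, V4=-6.315+1.590j, V5=-0.4454+1.590j, V6=-0.1668+0.3796j, V7=0.0004079+0.02462j, V8=-0.3132+0.2900j
aux → i_V1=-0.08143-0.1502j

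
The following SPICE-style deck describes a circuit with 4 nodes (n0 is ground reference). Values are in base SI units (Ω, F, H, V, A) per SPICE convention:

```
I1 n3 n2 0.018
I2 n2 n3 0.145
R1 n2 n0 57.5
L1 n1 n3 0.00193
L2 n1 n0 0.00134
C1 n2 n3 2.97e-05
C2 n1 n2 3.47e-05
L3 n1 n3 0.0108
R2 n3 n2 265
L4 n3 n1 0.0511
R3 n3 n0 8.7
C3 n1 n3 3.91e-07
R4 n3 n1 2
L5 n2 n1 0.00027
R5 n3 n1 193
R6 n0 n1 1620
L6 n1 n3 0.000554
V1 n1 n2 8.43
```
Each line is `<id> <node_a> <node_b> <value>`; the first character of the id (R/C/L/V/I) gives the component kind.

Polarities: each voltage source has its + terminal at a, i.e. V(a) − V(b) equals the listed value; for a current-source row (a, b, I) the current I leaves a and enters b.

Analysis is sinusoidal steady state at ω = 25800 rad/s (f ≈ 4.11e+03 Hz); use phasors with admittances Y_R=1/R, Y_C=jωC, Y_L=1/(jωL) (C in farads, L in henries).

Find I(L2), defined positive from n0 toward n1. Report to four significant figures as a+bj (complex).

-0.1515+0.1490j A

Apply KCL at each of the 3 non-ground nodes and solve the resulting linear system.
Node n1: branches {L1, L2, C2, L3, L4, C3, R4, L5, R5, R6, L6, V1} → V_1 = 5.151+5.236j
Node n2: branches {I1, I2, R1, C1, C2, R2, L5, V1} → V_2 = -3.279+5.236j
Node n3: branches {I1, I2, L1, C1, L3, R2, L4, R3, C3, R4, R5, L6} → V_3 = -0.8491+0.4758j
Source currents: i(V1)=-3.587-8.090j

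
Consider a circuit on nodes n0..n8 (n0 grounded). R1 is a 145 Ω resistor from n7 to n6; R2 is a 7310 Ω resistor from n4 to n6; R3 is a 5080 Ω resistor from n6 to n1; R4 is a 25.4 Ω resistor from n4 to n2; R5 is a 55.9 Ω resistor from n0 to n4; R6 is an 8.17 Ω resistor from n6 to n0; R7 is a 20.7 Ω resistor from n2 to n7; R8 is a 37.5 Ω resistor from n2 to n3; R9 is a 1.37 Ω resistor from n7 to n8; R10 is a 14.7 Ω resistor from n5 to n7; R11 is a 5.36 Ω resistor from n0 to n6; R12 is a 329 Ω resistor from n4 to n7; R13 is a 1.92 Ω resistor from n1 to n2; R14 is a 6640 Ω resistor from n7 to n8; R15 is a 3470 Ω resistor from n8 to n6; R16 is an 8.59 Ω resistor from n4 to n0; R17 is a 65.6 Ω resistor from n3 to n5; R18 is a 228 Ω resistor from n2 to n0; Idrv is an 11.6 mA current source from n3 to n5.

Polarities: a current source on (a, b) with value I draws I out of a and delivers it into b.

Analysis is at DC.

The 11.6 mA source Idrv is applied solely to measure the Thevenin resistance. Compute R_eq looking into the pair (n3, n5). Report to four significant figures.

R_eq = 33.85 Ω

Apply KCL at each of the 8 non-ground nodes and solve the resulting linear system.
Node n1: branches {R3, R13} → V_1 = -0.02120
Node n2: branches {R4, R7, R8, R13, R18} → V_2 = -0.02120
Node n3: branches {R8, R17, Idrv} → V_3 = -0.2317
Node n4: branches {R2, R4, R5, R12, R16} → V_4 = -0.003371
Node n5: branches {R10, R17, Idrv} → V_5 = 0.1610
Node n6: branches {R1, R2, R3, R6, R11, R15} → V_6 = 0.001766
Node n7: branches {R1, R7, R9, R10, R12, R14} → V_7 = 0.07845
Node n8: branches {R9, R14, R15} → V_8 = 0.07842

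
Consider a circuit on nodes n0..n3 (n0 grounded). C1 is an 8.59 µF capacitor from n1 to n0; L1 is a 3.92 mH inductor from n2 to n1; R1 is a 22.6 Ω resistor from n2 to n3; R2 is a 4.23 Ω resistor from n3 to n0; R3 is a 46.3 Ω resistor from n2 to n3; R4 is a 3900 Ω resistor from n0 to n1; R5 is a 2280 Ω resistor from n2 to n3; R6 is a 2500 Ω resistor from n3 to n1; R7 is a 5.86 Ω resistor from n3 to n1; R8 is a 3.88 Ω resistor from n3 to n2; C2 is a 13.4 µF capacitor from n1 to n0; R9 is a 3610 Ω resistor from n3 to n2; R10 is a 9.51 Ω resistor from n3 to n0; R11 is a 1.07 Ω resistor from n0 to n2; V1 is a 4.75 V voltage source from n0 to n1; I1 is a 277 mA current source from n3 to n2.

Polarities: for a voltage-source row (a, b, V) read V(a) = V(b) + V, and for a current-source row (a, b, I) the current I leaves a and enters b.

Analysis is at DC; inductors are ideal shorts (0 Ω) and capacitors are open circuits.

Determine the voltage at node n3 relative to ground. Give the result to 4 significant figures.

-3.142 V

MNA unknowns: 3 node voltages V₁..V_3 plus 2 source currents (L1, V1)
C1: Y=0.000 on G[1,0]
L1: row V2−V1=0, i_L1 at 2,1
R1: Y=0.04425 on G[2,3]
R2: Y=0.2364 on G[3,0]
R3: Y=0.02160 on G[2,3]
R4: Y=0.0002564 on G[0,1]
R5: Y=0.0004386 on G[2,3]
R6: Y=0.0004000 on G[3,1]
R7: Y=0.1706 on G[3,1]
R8: Y=0.2577 on G[3,2]
C2: Y=0.000 on G[1,0]
R9: Y=0.0002770 on G[3,2]
R10: Y=0.1052 on G[3,0]
R11: Y=0.9346 on G[0,2]
V1: row V0−V1=4.75, i_V1 at 0,1
I1: z[3]−=0.277, z[2]+=0.277
solve → V1=-4.750, V2=-4.750, V3=-3.142
aux → i_L1=5.238, i_V1=-5.514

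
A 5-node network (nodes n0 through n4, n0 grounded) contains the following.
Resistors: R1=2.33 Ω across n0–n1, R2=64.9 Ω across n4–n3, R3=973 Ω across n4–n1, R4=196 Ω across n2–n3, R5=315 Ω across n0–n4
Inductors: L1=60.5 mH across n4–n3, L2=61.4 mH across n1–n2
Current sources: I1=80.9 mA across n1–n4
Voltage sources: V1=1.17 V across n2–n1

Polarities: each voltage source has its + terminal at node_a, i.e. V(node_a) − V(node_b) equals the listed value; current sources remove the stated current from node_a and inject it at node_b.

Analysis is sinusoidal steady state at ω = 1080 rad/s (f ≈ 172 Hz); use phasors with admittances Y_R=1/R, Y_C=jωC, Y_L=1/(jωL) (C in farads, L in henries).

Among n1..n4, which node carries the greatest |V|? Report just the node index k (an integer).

4

Element admittances at ω=1080 rad/s:
  Y(R1) = 0.4292+0.000j S between n0,n1
  Y(L1) = 0.000-0.01530j S between n4,n3
  Y(R2) = 0.01541+0.000j S between n4,n3
  Y(R3) = 0.001028+0.000j S between n4,n1
  Y(R4) = 0.005102+0.000j S between n2,n3
  I1: injects 0.0809 A into n4 (from n1)
  Y(R5) = 0.003175+0.000j S between n0,n4
  Y(L2) = 0.000-0.01508j S between n1,n2
  V1: constraint V(n2)−V(n1) = 1.17
Assemble and solve the 5×5 MNA system:
  V(n1)=-0.07418-0.004713j  V(n2)=1.096-0.004713j  V(n3)=8.677-0.5304j  V(n4)=10.03+0.6371j
  i(V1)=0.03868+0.01496j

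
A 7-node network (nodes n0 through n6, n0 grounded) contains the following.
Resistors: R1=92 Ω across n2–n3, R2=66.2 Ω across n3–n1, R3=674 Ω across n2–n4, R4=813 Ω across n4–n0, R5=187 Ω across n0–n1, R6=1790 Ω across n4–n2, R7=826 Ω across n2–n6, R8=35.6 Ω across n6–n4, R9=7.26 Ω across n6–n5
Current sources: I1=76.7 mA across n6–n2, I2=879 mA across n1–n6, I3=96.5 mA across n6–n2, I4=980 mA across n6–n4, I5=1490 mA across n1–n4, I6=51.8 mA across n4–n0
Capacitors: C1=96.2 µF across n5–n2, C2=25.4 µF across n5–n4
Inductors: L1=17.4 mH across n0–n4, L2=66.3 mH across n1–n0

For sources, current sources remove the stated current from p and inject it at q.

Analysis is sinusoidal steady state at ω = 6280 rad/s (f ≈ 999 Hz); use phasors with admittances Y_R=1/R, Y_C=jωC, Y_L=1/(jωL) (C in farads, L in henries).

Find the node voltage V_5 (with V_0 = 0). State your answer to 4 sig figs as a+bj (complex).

Apply KCL at each of the 6 non-ground nodes and solve the resulting linear system.
Node n1: branches {R2, I2, R5, L2, I5} → V_1 = -173.6+15.18j
Node n2: branches {R1, I1, R3, I3, C1, R6, R7} → V_2 = 60.14+93.97j
Node n3: branches {R1, R2} → V_3 = -75.77+48.15j
Node n4: branches {R3, R4, I4, L1, C2, R6, R8, I5, I6} → V_4 = 65.57+82.97j
Node n5: branches {C1, C2, R9} → V_5 = 61.01+91.83j
Node n6: branches {I1, I2, I3, I4, R7, R8, R9} → V_6 = 60.13+90.36j

61.01+91.83j V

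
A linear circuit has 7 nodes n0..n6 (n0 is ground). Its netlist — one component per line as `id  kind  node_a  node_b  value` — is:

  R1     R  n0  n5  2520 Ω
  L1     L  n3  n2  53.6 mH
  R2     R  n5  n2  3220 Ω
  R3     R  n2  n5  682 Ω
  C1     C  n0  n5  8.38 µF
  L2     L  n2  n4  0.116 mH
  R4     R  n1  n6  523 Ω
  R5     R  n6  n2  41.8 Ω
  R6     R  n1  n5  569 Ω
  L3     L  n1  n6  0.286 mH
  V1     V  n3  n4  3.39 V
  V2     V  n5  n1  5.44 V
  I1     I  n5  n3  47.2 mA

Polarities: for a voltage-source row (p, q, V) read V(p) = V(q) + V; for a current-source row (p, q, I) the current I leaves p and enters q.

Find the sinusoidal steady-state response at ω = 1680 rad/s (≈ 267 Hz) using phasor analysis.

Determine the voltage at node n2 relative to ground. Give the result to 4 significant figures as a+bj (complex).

Element admittances at ω=1680 rad/s:
  Y(R1) = 0.0003968+0.000j S between n0,n5
  Y(L1) = 0.000-0.01111j S between n3,n2
  Y(R2) = 0.0003106+0.000j S between n5,n2
  Y(R3) = 0.001466+0.000j S between n2,n5
  Y(C1) = 0.000+0.01408j S between n0,n5
  Y(L2) = 0.000-5.131j S between n2,n4
  Y(R4) = 0.001912+0.000j S between n1,n6
  Y(R5) = 0.02392+0.000j S between n6,n2
  Y(R6) = 0.001757+0.000j S between n1,n5
  Y(L3) = 0.000-2.081j S between n1,n6
  V1: constraint V(n3)−V(n4) = 3.39
  V2: constraint V(n5)−V(n1) = 5.44
  I1: injects 0.0472 A into n3 (from n5)
Assemble and solve the 8×8 MNA system:
  V(n1)=-5.440+0.000j  V(n2)=-3.227+0.02368j  V(n3)=0.1554+0.03285j  V(n4)=-3.235+0.03285j  V(n5)=0.000+0.000j  V(n6)=-5.440+0.02543j
  i(V1)=0.04710+0.03757j  i(V2)=-0.06250+4.207e-05j

-3.227+0.02368j V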